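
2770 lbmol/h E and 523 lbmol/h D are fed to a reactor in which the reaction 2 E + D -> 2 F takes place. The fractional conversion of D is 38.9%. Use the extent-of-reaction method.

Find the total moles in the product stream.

D reacted = 0.389 × 523 = 203.4 lbmol/h; ν_D = −1, so ξ = 203.4/1 = 203.4 lbmol/h.
Outlet amounts (n = n₀ + ν ξ):
  E: 2770 − 2(203.4) = 2363
  D: 523 − 1(203.4) = 319.6
  F: 0 + 2(203.4) = 406.9
Total out = 2363 + 319.6 + 406.9 = 3090 lbmol/h.

3090 lbmol/h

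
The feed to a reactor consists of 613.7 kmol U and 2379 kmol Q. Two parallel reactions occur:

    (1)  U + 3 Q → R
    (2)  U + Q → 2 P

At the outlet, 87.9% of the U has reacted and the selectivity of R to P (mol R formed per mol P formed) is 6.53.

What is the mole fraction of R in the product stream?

Conversion of U: U consumed = 0.879 × 613.7 = 539.4 kmol = 1ξ₁ + 1ξ₂.
Selectivity: 1ξ₁ / (2ξ₂) = 6.53 → ξ₁ = 13.06 ξ₂.
Substitute: (1·13.06 + 1) ξ₂ = 539.4 → ξ₂ = 38.37 kmol, ξ₁ = 501.1 kmol.
Outlet amounts (n = n₀ + Σ ν·ξ):
  U: 613.7 − 1(501.1) − 1(38.37) = 74.26
  Q: 2379 − 3(501.1) − 1(38.37) = 837.4
  R: 0 + 1(501.1) = 501.1
  P: 0 + 2(38.37) = 76.73
Total out = 1489 kmol; y_R = 501.1 / 1489 = 0.3364.

0.336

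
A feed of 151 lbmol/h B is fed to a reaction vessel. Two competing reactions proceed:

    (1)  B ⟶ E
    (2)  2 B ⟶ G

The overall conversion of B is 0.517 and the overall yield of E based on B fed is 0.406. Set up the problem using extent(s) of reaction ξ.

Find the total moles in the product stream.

143 lbmol/h

Yield of E: 1ξ₁ / 151 = 0.406 → ξ₁ = 61.31 lbmol/h.
Conversion of B: 1ξ₁ + 2ξ₂ = 0.517 × 151 = 78.07 → ξ₂ = 8.381 lbmol/h.
Outlet amounts (n = n₀ + Σ ν·ξ):
  B: 151 − 1(61.31) − 2(8.381) = 72.93
  E: 0 + 1(61.31) = 61.31
  G: 0 + 1(8.381) = 8.381
Total out = 72.93 + 61.31 + 8.381 = 142.6 lbmol/h.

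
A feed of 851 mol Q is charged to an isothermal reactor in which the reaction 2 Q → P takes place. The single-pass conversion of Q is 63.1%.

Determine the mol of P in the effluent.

Q reacted = 0.631 × 851 = 537 mol; ν_Q = −2, so ξ = 537/2 = 268.5 mol.
Outlet amounts (n = n₀ + ν ξ):
  Q: 851 − 2(268.5) = 314
  P: 0 + 1(268.5) = 268.5

268 mol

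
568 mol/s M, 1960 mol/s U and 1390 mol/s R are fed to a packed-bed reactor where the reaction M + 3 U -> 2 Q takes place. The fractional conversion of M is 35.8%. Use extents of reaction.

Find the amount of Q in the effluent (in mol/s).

M reacted = 0.358 × 568 = 203.3 mol/s; ν_M = −1, so ξ = 203.3/1 = 203.3 mol/s.
Outlet amounts (n = n₀ + ν ξ):
  M: 568 − 1(203.3) = 364.7
  U: 1960 − 3(203.3) = 1350
  Q: 0 + 2(203.3) = 406.7
  R: 1390 (inert)

407 mol/s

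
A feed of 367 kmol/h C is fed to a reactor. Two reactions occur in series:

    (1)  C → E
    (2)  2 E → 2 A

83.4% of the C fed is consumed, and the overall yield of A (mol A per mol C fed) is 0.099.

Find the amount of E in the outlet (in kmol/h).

270 kmol/h

Conversion of C: C consumed = 1ξ₁ = 0.834 × 367 → ξ₁ = 306.1 kmol/h.
Yield of A: 2ξ₂ / 367 = 0.099 → ξ₂ = 18.17 kmol/h.
Outlet amounts (n = n₀ + Σ ν·ξ):
  C: 367 − 1(306.1) = 60.92
  E: 0 + 1(306.1) − 2(18.17) = 269.7
  A: 0 + 2(18.17) = 36.33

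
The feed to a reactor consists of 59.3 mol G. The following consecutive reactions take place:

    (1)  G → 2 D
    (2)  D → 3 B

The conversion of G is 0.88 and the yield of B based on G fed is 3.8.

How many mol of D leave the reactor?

Conversion of G: G consumed = 1ξ₁ = 0.88 × 59.3 → ξ₁ = 52.18 mol.
Yield of B: 3ξ₂ / 59.3 = 3.8 → ξ₂ = 75.11 mol.
Outlet amounts (n = n₀ + Σ ν·ξ):
  G: 59.3 − 1(52.18) = 7.116
  D: 0 + 2(52.18) − 1(75.11) = 29.25
  B: 0 + 3(75.11) = 225.3

29.3 mol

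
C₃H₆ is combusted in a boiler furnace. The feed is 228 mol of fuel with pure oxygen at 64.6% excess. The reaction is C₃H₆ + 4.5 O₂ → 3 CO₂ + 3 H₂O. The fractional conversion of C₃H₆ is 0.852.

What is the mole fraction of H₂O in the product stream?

0.289

Stoichiometric O₂ = 4.5 × 228 = 1026 mol; O₂ fed = 1026 × 1.646 = 1689 mol.
Fuel reacted = 0.852 × 228 → ξ = 194.3 mol.
Outlet (n = n₀ + ν ξ):
  C₃H₆: 228 − 1(194.3) = 33.74
  O₂: 1689 − 4.5(194.3) = 814.6
  CO₂: 0 + 3(194.3) = 582.8
  H₂O: 0 + 3(194.3) = 582.8
Total out = 2014 mol; y_H₂O = 582.8 / 2014 = 0.2894.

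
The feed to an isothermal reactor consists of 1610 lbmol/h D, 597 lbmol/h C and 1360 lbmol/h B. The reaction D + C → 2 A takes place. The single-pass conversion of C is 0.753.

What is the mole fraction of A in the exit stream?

C reacted = 0.753 × 597 = 449.5 lbmol/h; ν_C = −1, so ξ = 449.5/1 = 449.5 lbmol/h.
Outlet amounts (n = n₀ + ν ξ):
  D: 1610 − 1(449.5) = 1160
  C: 597 − 1(449.5) = 147.5
  A: 0 + 2(449.5) = 899.1
  B: 1360 (inert)
Total out = 3567 lbmol/h; y_A = 899.1 / 3567 = 0.2521.

0.252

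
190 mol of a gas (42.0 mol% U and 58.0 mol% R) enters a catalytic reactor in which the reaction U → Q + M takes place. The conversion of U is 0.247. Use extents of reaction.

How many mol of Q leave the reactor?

19.7 mol

U reacted = 0.247 × 79.8 = 19.71 mol; ν_U = −1, so ξ = 19.71/1 = 19.71 mol.
Outlet amounts (n = n₀ + ν ξ):
  U: 79.8 − 1(19.71) = 60.09
  Q: 0 + 1(19.71) = 19.71
  M: 0 + 1(19.71) = 19.71
  R: 110.2 (inert)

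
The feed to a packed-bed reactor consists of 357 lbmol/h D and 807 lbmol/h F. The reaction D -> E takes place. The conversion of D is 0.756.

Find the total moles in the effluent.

1160 lbmol/h

D reacted = 0.756 × 357 = 269.9 lbmol/h; ν_D = −1, so ξ = 269.9/1 = 269.9 lbmol/h.
Outlet amounts (n = n₀ + ν ξ):
  D: 357 − 1(269.9) = 87.11
  E: 0 + 1(269.9) = 269.9
  F: 807 (inert)
Total out = 87.11 + 269.9 + 807 = 1164 lbmol/h.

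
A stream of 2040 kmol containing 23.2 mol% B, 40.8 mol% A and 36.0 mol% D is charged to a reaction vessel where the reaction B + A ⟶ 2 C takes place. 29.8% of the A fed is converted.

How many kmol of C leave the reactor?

A reacted = 0.298 × 832.3 = 248 kmol; ν_A = −1, so ξ = 248/1 = 248 kmol.
Outlet amounts (n = n₀ + ν ξ):
  B: 473.3 − 1(248) = 225.2
  A: 832.3 − 1(248) = 584.3
  C: 0 + 2(248) = 496.1
  D: 734.4 (inert)

496 kmol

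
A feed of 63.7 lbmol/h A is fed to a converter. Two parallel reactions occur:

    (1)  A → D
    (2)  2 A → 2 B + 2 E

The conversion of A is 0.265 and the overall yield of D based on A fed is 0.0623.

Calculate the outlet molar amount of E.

Yield of D: 1ξ₁ / 63.7 = 0.0623 → ξ₁ = 3.969 lbmol/h.
Conversion of A: 1ξ₁ + 2ξ₂ = 0.265 × 63.7 = 16.88 → ξ₂ = 6.456 lbmol/h.
Outlet amounts (n = n₀ + Σ ν·ξ):
  A: 63.7 − 1(3.969) − 2(6.456) = 46.82
  D: 0 + 1(3.969) = 3.969
  B: 0 + 2(6.456) = 12.91
  E: 0 + 2(6.456) = 12.91

12.9 lbmol/h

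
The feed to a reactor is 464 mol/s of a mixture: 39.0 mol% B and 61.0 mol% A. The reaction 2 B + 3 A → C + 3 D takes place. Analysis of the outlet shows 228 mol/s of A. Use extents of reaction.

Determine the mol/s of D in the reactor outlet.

55 mol/s

For A: n = n₀ − 3ξ → 228 = 283 − 3ξ, giving ξ = 18.35 mol/s.
Outlet amounts (n = n₀ + ν ξ):
  B: 181 − 2(18.35) = 144.3
  A: 283 − 3(18.35) = 228
  C: 0 + 1(18.35) = 18.35
  D: 0 + 3(18.35) = 55.04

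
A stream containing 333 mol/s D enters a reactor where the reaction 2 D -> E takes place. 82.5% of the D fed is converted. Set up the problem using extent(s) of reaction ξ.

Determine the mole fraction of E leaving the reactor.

0.702

D reacted = 0.825 × 333 = 274.7 mol/s; ν_D = −2, so ξ = 274.7/2 = 137.4 mol/s.
Outlet amounts (n = n₀ + ν ξ):
  D: 333 − 2(137.4) = 58.28
  E: 0 + 1(137.4) = 137.4
Total out = 195.6 mol/s; y_E = 137.4 / 195.6 = 0.7021.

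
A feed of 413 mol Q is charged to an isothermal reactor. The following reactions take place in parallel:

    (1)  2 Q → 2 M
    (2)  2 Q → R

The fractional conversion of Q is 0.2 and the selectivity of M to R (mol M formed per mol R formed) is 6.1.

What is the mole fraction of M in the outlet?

0.154

Conversion of Q: Q consumed = 0.2 × 413 = 82.6 mol = 2ξ₁ + 2ξ₂.
Selectivity: 2ξ₁ / (1ξ₂) = 6.1 → ξ₁ = 3.05 ξ₂.
Substitute: (2·3.05 + 2) ξ₂ = 82.6 → ξ₂ = 10.2 mol, ξ₁ = 31.1 mol.
Outlet amounts (n = n₀ + Σ ν·ξ):
  Q: 413 − 2(31.1) − 2(10.2) = 330.4
  M: 0 + 2(31.1) = 62.2
  R: 0 + 1(10.2) = 10.2
Total out = 402.8 mol; y_M = 62.2 / 402.8 = 0.1544.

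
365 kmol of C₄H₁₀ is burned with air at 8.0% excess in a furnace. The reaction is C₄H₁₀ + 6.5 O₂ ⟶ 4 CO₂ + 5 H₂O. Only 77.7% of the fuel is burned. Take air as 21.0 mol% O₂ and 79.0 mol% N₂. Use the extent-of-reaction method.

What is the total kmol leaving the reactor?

13000 kmol

Stoichiometric O₂ = 6.5 × 365 = 2372 kmol; O₂ fed = 2372 × 1.080 = 2562 kmol.
N₂ fed = 2562 × 79/21 = 9639 kmol.
Fuel reacted = 0.777 × 365 → ξ = 283.6 kmol.
Outlet (n = n₀ + ν ξ):
  C₄H₁₀: 365 − 1(283.6) = 81.39
  O₂: 2562 − 6.5(283.6) = 718.9
  N₂: 9639 (inert)
  CO₂: 0 + 4(283.6) = 1134
  H₂O: 0 + 5(283.6) = 1418
Total out = 81.39 + 718.9 + 9639 + 1134 + 1418 = 12990 kmol.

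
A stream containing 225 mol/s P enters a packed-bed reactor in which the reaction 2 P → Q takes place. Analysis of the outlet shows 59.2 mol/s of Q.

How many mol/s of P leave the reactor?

107 mol/s

For Q: n = n₀ + 1ξ → 59.2 = 0 + 1ξ, giving ξ = 59.2 mol/s.
Outlet amounts (n = n₀ + ν ξ):
  P: 225 − 2(59.2) = 106.6
  Q: 0 + 1(59.2) = 59.2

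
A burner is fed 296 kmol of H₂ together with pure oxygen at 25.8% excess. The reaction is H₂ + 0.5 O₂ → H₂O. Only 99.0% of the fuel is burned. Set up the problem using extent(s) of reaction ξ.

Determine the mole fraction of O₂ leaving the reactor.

0.118

Stoichiometric O₂ = 0.5 × 296 = 148 kmol; O₂ fed = 148 × 1.258 = 186.2 kmol.
Fuel reacted = 0.99 × 296 → ξ = 293 kmol.
Outlet (n = n₀ + ν ξ):
  H₂: 296 − 1(293) = 2.96
  O₂: 186.2 − 0.5(293) = 39.66
  H₂O: 0 + 1(293) = 293
Total out = 335.7 kmol; y_O₂ = 39.66 / 335.7 = 0.1182.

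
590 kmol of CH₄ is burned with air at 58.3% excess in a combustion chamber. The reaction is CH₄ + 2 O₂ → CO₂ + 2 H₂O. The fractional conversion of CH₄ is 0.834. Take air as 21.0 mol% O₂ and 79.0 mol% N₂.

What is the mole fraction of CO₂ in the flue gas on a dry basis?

Stoichiometric O₂ = 2 × 590 = 1180 kmol; O₂ fed = 1180 × 1.583 = 1868 kmol.
N₂ fed = 1868 × 79/21 = 7027 kmol.
Fuel reacted = 0.834 × 590 → ξ = 492.1 kmol.
Outlet (n = n₀ + ν ξ):
  CH₄: 590 − 1(492.1) = 97.94
  O₂: 1868 − 2(492.1) = 883.8
  N₂: 7027 (inert)
  CO₂: 0 + 1(492.1) = 492.1
  H₂O: 0 + 2(492.1) = 984.1
Dry total = 8501 kmol; y_CO₂ (dry) = 492.1 / 8501 = 0.05788.

0.0579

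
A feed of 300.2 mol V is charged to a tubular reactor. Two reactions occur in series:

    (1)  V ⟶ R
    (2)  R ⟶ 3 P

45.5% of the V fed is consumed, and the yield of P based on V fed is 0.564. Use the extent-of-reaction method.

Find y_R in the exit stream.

Conversion of V: V consumed = 1ξ₁ = 0.455 × 300.2 → ξ₁ = 136.6 mol.
Yield of P: 3ξ₂ / 300.2 = 0.564 → ξ₂ = 56.44 mol.
Outlet amounts (n = n₀ + Σ ν·ξ):
  V: 300.2 − 1(136.6) = 163.6
  R: 0 + 1(136.6) − 1(56.44) = 80.15
  P: 0 + 3(56.44) = 169.3
Total out = 413.1 mol; y_R = 80.15 / 413.1 = 0.194.

0.194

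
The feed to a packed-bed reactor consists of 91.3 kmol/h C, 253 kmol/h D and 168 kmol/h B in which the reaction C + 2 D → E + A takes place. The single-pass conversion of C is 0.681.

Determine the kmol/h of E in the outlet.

62.2 kmol/h

C reacted = 0.681 × 91.3 = 62.18 kmol/h; ν_C = −1, so ξ = 62.18/1 = 62.18 kmol/h.
Outlet amounts (n = n₀ + ν ξ):
  C: 91.3 − 1(62.18) = 29.12
  D: 253 − 2(62.18) = 128.6
  E: 0 + 1(62.18) = 62.18
  A: 0 + 1(62.18) = 62.18
  B: 168 (inert)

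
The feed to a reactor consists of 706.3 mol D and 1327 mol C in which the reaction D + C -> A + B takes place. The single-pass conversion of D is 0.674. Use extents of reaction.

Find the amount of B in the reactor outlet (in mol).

476 mol

D reacted = 0.674 × 706.3 = 476 mol; ν_D = −1, so ξ = 476/1 = 476 mol.
Outlet amounts (n = n₀ + ν ξ):
  D: 706.3 − 1(476) = 230.3
  C: 1327 − 1(476) = 851
  A: 0 + 1(476) = 476
  B: 0 + 1(476) = 476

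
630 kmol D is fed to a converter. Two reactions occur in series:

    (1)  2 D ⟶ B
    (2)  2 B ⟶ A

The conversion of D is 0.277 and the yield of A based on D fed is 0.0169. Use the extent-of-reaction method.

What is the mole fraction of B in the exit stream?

Conversion of D: D consumed = 2ξ₁ = 0.277 × 630 → ξ₁ = 87.26 kmol.
Yield of A: 1ξ₂ / 630 = 0.0169 → ξ₂ = 10.65 kmol.
Outlet amounts (n = n₀ + Σ ν·ξ):
  D: 630 − 2(87.26) = 455.5
  B: 0 + 1(87.26) − 2(10.65) = 65.96
  A: 0 + 1(10.65) = 10.65
Total out = 532.1 kmol; y_B = 65.96 / 532.1 = 0.124.

0.124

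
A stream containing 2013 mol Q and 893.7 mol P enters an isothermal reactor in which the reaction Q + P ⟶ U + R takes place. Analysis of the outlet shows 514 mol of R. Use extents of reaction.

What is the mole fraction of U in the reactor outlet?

For R: n = n₀ + 1ξ → 514 = 0 + 1ξ, giving ξ = 514 mol.
Outlet amounts (n = n₀ + ν ξ):
  Q: 2013 − 1(514) = 1499
  P: 893.7 − 1(514) = 379.7
  U: 0 + 1(514) = 514
  R: 0 + 1(514) = 514
Total out = 2907 mol; y_U = 514 / 2907 = 0.1768.

0.177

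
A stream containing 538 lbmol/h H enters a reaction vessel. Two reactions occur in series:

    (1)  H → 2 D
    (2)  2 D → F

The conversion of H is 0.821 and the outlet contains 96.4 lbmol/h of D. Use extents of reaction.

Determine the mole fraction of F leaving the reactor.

0.671

Conversion of H: H consumed = 1ξ₁ = 0.821 × 538 → ξ₁ = 441.7 lbmol/h.
D balance: n_D = 0 + 2ξ₁ − 2ξ₂ = 96.4 → ξ₂ = (2·441.7 − 96.4)/2 = 393.5 lbmol/h.
Outlet amounts (n = n₀ + Σ ν·ξ):
  H: 538 − 1(441.7) = 96.3
  D: 0 + 2(441.7) − 2(393.5) = 96.4
  F: 0 + 1(393.5) = 393.5
Total out = 586.2 lbmol/h; y_F = 393.5 / 586.2 = 0.6713.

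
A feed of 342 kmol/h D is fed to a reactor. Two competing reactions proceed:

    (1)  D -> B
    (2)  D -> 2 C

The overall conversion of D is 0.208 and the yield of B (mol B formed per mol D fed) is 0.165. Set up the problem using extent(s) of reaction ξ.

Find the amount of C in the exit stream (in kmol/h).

Yield of B: 1ξ₁ / 342 = 0.165 → ξ₁ = 56.43 kmol/h.
Conversion of D: 1ξ₁ + 1ξ₂ = 0.208 × 342 = 71.14 → ξ₂ = 14.71 kmol/h.
Outlet amounts (n = n₀ + Σ ν·ξ):
  D: 342 − 1(56.43) − 1(14.71) = 270.9
  B: 0 + 1(56.43) = 56.43
  C: 0 + 2(14.71) = 29.41

29.4 kmol/h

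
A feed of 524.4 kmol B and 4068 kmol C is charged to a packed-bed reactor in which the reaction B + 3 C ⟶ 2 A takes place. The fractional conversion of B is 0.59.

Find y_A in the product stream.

0.156

B reacted = 0.59 × 524.4 = 309.4 kmol; ν_B = −1, so ξ = 309.4/1 = 309.4 kmol.
Outlet amounts (n = n₀ + ν ξ):
  B: 524.4 − 1(309.4) = 215
  C: 4068 − 3(309.4) = 3140
  A: 0 + 2(309.4) = 618.8
Total out = 3974 kmol; y_A = 618.8 / 3974 = 0.1557.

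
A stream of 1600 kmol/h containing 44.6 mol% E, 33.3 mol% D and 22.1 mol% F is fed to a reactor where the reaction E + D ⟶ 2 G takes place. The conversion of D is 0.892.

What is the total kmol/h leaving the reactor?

D reacted = 0.892 × 532.8 = 475.3 kmol/h; ν_D = −1, so ξ = 475.3/1 = 475.3 kmol/h.
Outlet amounts (n = n₀ + ν ξ):
  E: 713.6 − 1(475.3) = 238.3
  D: 532.8 − 1(475.3) = 57.54
  G: 0 + 2(475.3) = 950.5
  F: 353.6 (inert)
Total out = 238.3 + 57.54 + 950.5 + 353.6 = 1600 kmol/h.

1600 kmol/h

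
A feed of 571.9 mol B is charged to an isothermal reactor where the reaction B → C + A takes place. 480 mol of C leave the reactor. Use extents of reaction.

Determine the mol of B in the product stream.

91.9 mol

For C: n = n₀ + 1ξ → 480 = 0 + 1ξ, giving ξ = 480 mol.
Outlet amounts (n = n₀ + ν ξ):
  B: 571.9 − 1(480) = 91.9
  C: 0 + 1(480) = 480
  A: 0 + 1(480) = 480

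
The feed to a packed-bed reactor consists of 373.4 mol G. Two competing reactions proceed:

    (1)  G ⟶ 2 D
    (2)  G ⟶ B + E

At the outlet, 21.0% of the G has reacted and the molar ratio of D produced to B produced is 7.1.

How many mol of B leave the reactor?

Conversion of G: G consumed = 0.21 × 373.4 = 78.41 mol = 1ξ₁ + 1ξ₂.
Selectivity: 2ξ₁ / (1ξ₂) = 7.1 → ξ₁ = 3.55 ξ₂.
Substitute: (1·3.55 + 1) ξ₂ = 78.41 → ξ₂ = 17.23 mol, ξ₁ = 61.18 mol.
Outlet amounts (n = n₀ + Σ ν·ξ):
  G: 373.4 − 1(61.18) − 1(17.23) = 295
  D: 0 + 2(61.18) = 122.4
  B: 0 + 1(17.23) = 17.23
  E: 0 + 1(17.23) = 17.23

17.2 mol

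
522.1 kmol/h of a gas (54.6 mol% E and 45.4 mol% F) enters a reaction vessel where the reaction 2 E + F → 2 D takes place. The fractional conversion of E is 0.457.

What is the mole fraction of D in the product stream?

E reacted = 0.457 × 285.1 = 130.3 kmol/h; ν_E = −2, so ξ = 130.3/2 = 65.14 kmol/h.
Outlet amounts (n = n₀ + ν ξ):
  E: 285.1 − 2(65.14) = 154.8
  F: 237 − 1(65.14) = 171.9
  D: 0 + 2(65.14) = 130.3
Total out = 457 kmol/h; y_D = 130.3 / 457 = 0.2851.

0.285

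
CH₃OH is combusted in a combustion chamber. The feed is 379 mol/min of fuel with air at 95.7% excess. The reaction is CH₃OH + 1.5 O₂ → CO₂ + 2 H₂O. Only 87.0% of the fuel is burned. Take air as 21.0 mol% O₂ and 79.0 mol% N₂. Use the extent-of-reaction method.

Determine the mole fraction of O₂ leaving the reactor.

Stoichiometric O₂ = 1.5 × 379 = 568.5 mol/min; O₂ fed = 568.5 × 1.957 = 1113 mol/min.
N₂ fed = 1113 × 79/21 = 4185 mol/min.
Fuel reacted = 0.87 × 379 → ξ = 329.7 mol/min.
Outlet (n = n₀ + ν ξ):
  CH₃OH: 379 − 1(329.7) = 49.27
  O₂: 1113 − 1.5(329.7) = 618
  N₂: 4185 (inert)
  CO₂: 0 + 1(329.7) = 329.7
  H₂O: 0 + 2(329.7) = 659.5
Total out = 5842 mol/min; y_O₂ = 618 / 5842 = 0.1058.

0.106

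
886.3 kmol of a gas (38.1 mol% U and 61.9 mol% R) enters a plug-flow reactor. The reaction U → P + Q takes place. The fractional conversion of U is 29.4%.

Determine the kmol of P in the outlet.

99.3 kmol

U reacted = 0.294 × 337.7 = 99.28 kmol; ν_U = −1, so ξ = 99.28/1 = 99.28 kmol.
Outlet amounts (n = n₀ + ν ξ):
  U: 337.7 − 1(99.28) = 238.4
  P: 0 + 1(99.28) = 99.28
  Q: 0 + 1(99.28) = 99.28
  R: 548.6 (inert)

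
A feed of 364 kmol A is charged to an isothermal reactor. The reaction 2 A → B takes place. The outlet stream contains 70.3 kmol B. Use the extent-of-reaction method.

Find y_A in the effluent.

0.761

For B: n = n₀ + 1ξ → 70.3 = 0 + 1ξ, giving ξ = 70.3 kmol.
Outlet amounts (n = n₀ + ν ξ):
  A: 364 − 2(70.3) = 223.4
  B: 0 + 1(70.3) = 70.3
Total out = 293.7 kmol; y_A = 223.4 / 293.7 = 0.7606.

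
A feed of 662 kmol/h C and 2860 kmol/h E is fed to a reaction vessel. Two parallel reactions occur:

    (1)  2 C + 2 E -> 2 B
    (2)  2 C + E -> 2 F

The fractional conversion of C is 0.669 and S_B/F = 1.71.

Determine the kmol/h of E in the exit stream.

Conversion of C: C consumed = 0.669 × 662 = 442.9 kmol/h = 2ξ₁ + 2ξ₂.
Selectivity: 2ξ₁ / (2ξ₂) = 1.71 → ξ₁ = 1.71 ξ₂.
Substitute: (2·1.71 + 2) ξ₂ = 442.9 → ξ₂ = 81.71 kmol/h, ξ₁ = 139.7 kmol/h.
Outlet amounts (n = n₀ + Σ ν·ξ):
  C: 662 − 2(139.7) − 2(81.71) = 219.1
  E: 2860 − 2(139.7) − 1(81.71) = 2499
  B: 0 + 2(139.7) = 279.5
  F: 0 + 2(81.71) = 163.4

2500 kmol/h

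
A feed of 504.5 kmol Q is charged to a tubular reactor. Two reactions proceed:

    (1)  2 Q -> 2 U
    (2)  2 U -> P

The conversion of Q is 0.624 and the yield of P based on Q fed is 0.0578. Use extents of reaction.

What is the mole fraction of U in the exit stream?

Conversion of Q: Q consumed = 2ξ₁ = 0.624 × 504.5 → ξ₁ = 157.4 kmol.
Yield of P: 1ξ₂ / 504.5 = 0.0578 → ξ₂ = 29.16 kmol.
Outlet amounts (n = n₀ + Σ ν·ξ):
  Q: 504.5 − 2(157.4) = 189.7
  U: 0 + 2(157.4) − 2(29.16) = 256.5
  P: 0 + 1(29.16) = 29.16
Total out = 475.3 kmol; y_U = 256.5 / 475.3 = 0.5396.

0.54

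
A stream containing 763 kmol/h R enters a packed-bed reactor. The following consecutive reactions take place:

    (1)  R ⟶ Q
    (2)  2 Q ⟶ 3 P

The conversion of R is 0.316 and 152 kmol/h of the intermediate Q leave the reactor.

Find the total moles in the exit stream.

Conversion of R: R consumed = 1ξ₁ = 0.316 × 763 → ξ₁ = 241.1 kmol/h.
Q balance: n_Q = 0 + 1ξ₁ − 2ξ₂ = 152 → ξ₂ = (1·241.1 − 152)/2 = 44.55 kmol/h.
Outlet amounts (n = n₀ + Σ ν·ξ):
  R: 763 − 1(241.1) = 521.9
  Q: 0 + 1(241.1) − 2(44.55) = 152
  P: 0 + 3(44.55) = 133.7
Total out = 521.9 + 152 + 133.7 = 807.6 kmol/h.

808 kmol/h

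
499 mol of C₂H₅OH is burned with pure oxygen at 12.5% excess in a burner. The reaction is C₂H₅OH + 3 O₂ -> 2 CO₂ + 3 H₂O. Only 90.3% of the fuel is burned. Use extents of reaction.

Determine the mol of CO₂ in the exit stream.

901 mol

Stoichiometric O₂ = 3 × 499 = 1497 mol; O₂ fed = 1497 × 1.125 = 1684 mol.
Fuel reacted = 0.903 × 499 → ξ = 450.6 mol.
Outlet (n = n₀ + ν ξ):
  C₂H₅OH: 499 − 1(450.6) = 48.4
  O₂: 1684 − 3(450.6) = 332.3
  CO₂: 0 + 2(450.6) = 901.2
  H₂O: 0 + 3(450.6) = 1352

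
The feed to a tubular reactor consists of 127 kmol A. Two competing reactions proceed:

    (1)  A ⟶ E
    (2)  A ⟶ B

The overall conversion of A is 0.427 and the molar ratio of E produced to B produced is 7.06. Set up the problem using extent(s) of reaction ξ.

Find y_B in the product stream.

0.053

Conversion of A: A consumed = 0.427 × 127 = 54.23 kmol = 1ξ₁ + 1ξ₂.
Selectivity: 1ξ₁ / (1ξ₂) = 7.06 → ξ₁ = 7.06 ξ₂.
Substitute: (1·7.06 + 1) ξ₂ = 54.23 → ξ₂ = 6.728 kmol, ξ₁ = 47.5 kmol.
Outlet amounts (n = n₀ + Σ ν·ξ):
  A: 127 − 1(47.5) − 1(6.728) = 72.77
  E: 0 + 1(47.5) = 47.5
  B: 0 + 1(6.728) = 6.728
Total out = 127 kmol; y_B = 6.728 / 127 = 0.05298.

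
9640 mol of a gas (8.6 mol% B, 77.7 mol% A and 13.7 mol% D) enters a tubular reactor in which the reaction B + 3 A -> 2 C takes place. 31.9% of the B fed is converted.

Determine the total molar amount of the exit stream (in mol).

B reacted = 0.319 × 829 = 264.5 mol; ν_B = −1, so ξ = 264.5/1 = 264.5 mol.
Outlet amounts (n = n₀ + ν ξ):
  B: 829 − 1(264.5) = 564.6
  A: 7490 − 3(264.5) = 6697
  C: 0 + 2(264.5) = 528.9
  D: 1321 (inert)
Total out = 564.6 + 6697 + 528.9 + 1321 = 9111 mol.

9110 mol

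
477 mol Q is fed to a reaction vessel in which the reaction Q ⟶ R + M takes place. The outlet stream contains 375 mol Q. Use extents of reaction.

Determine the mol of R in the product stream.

For Q: n = n₀ − 1ξ → 375 = 477 − 1ξ, giving ξ = 102 mol.
Outlet amounts (n = n₀ + ν ξ):
  Q: 477 − 1(102) = 375
  R: 0 + 1(102) = 102
  M: 0 + 1(102) = 102

102 mol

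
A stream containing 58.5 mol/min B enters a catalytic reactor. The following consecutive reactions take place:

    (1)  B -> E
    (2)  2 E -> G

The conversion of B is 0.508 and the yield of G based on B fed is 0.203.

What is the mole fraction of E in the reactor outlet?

Conversion of B: B consumed = 1ξ₁ = 0.508 × 58.5 → ξ₁ = 29.72 mol/min.
Yield of G: 1ξ₂ / 58.5 = 0.203 → ξ₂ = 11.88 mol/min.
Outlet amounts (n = n₀ + Σ ν·ξ):
  B: 58.5 − 1(29.72) = 28.78
  E: 0 + 1(29.72) − 2(11.88) = 5.967
  G: 0 + 1(11.88) = 11.88
Total out = 46.62 mol/min; y_E = 5.967 / 46.62 = 0.128.

0.128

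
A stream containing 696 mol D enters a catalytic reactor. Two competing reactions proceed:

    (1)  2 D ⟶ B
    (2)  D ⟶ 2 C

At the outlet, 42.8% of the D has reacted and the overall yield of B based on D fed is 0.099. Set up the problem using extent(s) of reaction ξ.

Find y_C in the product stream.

0.407

Yield of B: 1ξ₁ / 696 = 0.099 → ξ₁ = 68.9 mol.
Conversion of D: 2ξ₁ + 1ξ₂ = 0.428 × 696 = 297.9 → ξ₂ = 160.1 mol.
Outlet amounts (n = n₀ + Σ ν·ξ):
  D: 696 − 2(68.9) − 1(160.1) = 398.1
  B: 0 + 1(68.9) = 68.9
  C: 0 + 2(160.1) = 320.2
Total out = 787.2 mol; y_C = 320.2 / 787.2 = 0.4067.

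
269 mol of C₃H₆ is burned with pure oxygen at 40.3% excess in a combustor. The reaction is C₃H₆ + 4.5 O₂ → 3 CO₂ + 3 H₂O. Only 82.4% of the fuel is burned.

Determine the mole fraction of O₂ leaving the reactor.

0.337

Stoichiometric O₂ = 4.5 × 269 = 1210 mol; O₂ fed = 1210 × 1.403 = 1698 mol.
Fuel reacted = 0.824 × 269 → ξ = 221.7 mol.
Outlet (n = n₀ + ν ξ):
  C₃H₆: 269 − 1(221.7) = 47.34
  O₂: 1698 − 4.5(221.7) = 700.9
  CO₂: 0 + 3(221.7) = 665
  H₂O: 0 + 3(221.7) = 665
Total out = 2078 mol; y_O₂ = 700.9 / 2078 = 0.3373.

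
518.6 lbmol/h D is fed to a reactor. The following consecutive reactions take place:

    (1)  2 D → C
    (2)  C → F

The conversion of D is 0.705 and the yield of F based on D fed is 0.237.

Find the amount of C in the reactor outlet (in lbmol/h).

59.9 lbmol/h

Conversion of D: D consumed = 2ξ₁ = 0.705 × 518.6 → ξ₁ = 182.8 lbmol/h.
Yield of F: 1ξ₂ / 518.6 = 0.237 → ξ₂ = 122.9 lbmol/h.
Outlet amounts (n = n₀ + Σ ν·ξ):
  D: 518.6 − 2(182.8) = 153
  C: 0 + 1(182.8) − 1(122.9) = 59.9
  F: 0 + 1(122.9) = 122.9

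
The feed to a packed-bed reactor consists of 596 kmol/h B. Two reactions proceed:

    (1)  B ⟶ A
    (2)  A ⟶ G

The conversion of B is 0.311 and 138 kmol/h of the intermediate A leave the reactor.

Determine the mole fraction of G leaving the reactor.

Conversion of B: B consumed = 1ξ₁ = 0.311 × 596 → ξ₁ = 185.4 kmol/h.
A balance: n_A = 0 + 1ξ₁ − 1ξ₂ = 138 → ξ₂ = (1·185.4 − 138)/1 = 47.36 kmol/h.
Outlet amounts (n = n₀ + Σ ν·ξ):
  B: 596 − 1(185.4) = 410.6
  A: 0 + 1(185.4) − 1(47.36) = 138
  G: 0 + 1(47.36) = 47.36
Total out = 596 kmol/h; y_G = 47.36 / 596 = 0.07946.

0.0795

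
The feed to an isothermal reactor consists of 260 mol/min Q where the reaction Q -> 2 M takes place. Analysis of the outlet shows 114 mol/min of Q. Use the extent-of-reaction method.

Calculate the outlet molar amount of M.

292 mol/min

For Q: n = n₀ − 1ξ → 114 = 260 − 1ξ, giving ξ = 146 mol/min.
Outlet amounts (n = n₀ + ν ξ):
  Q: 260 − 1(146) = 114
  M: 0 + 2(146) = 292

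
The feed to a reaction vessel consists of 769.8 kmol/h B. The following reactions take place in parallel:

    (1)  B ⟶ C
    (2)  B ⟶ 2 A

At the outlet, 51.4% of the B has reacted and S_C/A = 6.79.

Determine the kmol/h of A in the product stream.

Conversion of B: B consumed = 0.514 × 769.8 = 395.7 kmol/h = 1ξ₁ + 1ξ₂.
Selectivity: 1ξ₁ / (2ξ₂) = 6.79 → ξ₁ = 13.58 ξ₂.
Substitute: (1·13.58 + 1) ξ₂ = 395.7 → ξ₂ = 27.14 kmol/h, ξ₁ = 368.5 kmol/h.
Outlet amounts (n = n₀ + Σ ν·ξ):
  B: 769.8 − 1(368.5) − 1(27.14) = 374.1
  C: 0 + 1(368.5) = 368.5
  A: 0 + 2(27.14) = 54.28

54.3 kmol/h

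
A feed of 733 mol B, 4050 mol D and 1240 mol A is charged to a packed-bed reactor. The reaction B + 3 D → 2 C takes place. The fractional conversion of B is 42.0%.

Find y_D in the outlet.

B reacted = 0.42 × 733 = 307.9 mol; ν_B = −1, so ξ = 307.9/1 = 307.9 mol.
Outlet amounts (n = n₀ + ν ξ):
  B: 733 − 1(307.9) = 425.1
  D: 4050 − 3(307.9) = 3126
  C: 0 + 2(307.9) = 615.7
  A: 1240 (inert)
Total out = 5407 mol; y_D = 3126 / 5407 = 0.5782.

0.578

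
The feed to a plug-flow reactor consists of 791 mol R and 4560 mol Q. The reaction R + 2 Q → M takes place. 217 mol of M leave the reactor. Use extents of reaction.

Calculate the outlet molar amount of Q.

For M: n = n₀ + 1ξ → 217 = 0 + 1ξ, giving ξ = 217 mol.
Outlet amounts (n = n₀ + ν ξ):
  R: 791 − 1(217) = 574
  Q: 4560 − 2(217) = 4126
  M: 0 + 1(217) = 217

4130 mol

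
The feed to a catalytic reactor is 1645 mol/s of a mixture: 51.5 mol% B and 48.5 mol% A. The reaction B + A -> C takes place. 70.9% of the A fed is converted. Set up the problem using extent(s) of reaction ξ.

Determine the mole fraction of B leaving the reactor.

0.261

A reacted = 0.709 × 797.8 = 565.7 mol/s; ν_A = −1, so ξ = 565.7/1 = 565.7 mol/s.
Outlet amounts (n = n₀ + ν ξ):
  B: 847.2 − 1(565.7) = 281.5
  A: 797.8 − 1(565.7) = 232.2
  C: 0 + 1(565.7) = 565.7
Total out = 1079 mol/s; y_B = 281.5 / 1079 = 0.2608.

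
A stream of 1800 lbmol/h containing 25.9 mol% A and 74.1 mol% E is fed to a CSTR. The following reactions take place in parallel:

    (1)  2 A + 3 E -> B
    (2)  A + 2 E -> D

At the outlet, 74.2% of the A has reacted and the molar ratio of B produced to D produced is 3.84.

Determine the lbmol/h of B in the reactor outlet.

153 lbmol/h

Conversion of A: A consumed = 0.742 × 466.2 = 345.9 lbmol/h = 2ξ₁ + 1ξ₂.
Selectivity: 1ξ₁ / (1ξ₂) = 3.84 → ξ₁ = 3.84 ξ₂.
Substitute: (2·3.84 + 1) ξ₂ = 345.9 → ξ₂ = 39.85 lbmol/h, ξ₁ = 153 lbmol/h.
Outlet amounts (n = n₀ + Σ ν·ξ):
  A: 466.2 − 2(153) − 1(39.85) = 120.3
  E: 1334 − 3(153) − 2(39.85) = 795
  B: 0 + 1(153) = 153
  D: 0 + 1(39.85) = 39.85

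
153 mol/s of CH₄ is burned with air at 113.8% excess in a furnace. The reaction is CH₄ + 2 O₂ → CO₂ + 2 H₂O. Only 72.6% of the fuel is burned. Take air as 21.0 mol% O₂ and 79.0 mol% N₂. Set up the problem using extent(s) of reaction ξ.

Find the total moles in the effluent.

3270 mol/s

Stoichiometric O₂ = 2 × 153 = 306 mol/s; O₂ fed = 306 × 2.138 = 654.2 mol/s.
N₂ fed = 654.2 × 79/21 = 2461 mol/s.
Fuel reacted = 0.726 × 153 → ξ = 111.1 mol/s.
Outlet (n = n₀ + ν ξ):
  CH₄: 153 − 1(111.1) = 41.92
  O₂: 654.2 − 2(111.1) = 432.1
  N₂: 2461 (inert)
  CO₂: 0 + 1(111.1) = 111.1
  H₂O: 0 + 2(111.1) = 222.2
Total out = 41.92 + 432.1 + 2461 + 111.1 + 222.2 = 3268 mol/s.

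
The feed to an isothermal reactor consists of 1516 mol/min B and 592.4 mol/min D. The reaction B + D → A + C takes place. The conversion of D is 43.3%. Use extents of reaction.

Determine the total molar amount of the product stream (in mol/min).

2110 mol/min

D reacted = 0.433 × 592.4 = 256.5 mol/min; ν_D = −1, so ξ = 256.5/1 = 256.5 mol/min.
Outlet amounts (n = n₀ + ν ξ):
  B: 1516 − 1(256.5) = 1259
  D: 592.4 − 1(256.5) = 335.9
  A: 0 + 1(256.5) = 256.5
  C: 0 + 1(256.5) = 256.5
Total out = 1259 + 335.9 + 256.5 + 256.5 = 2108 mol/min.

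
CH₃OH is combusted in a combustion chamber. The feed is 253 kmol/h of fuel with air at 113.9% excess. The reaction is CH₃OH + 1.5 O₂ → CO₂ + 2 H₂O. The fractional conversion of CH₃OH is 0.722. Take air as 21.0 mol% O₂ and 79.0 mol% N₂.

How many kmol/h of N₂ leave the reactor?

Stoichiometric O₂ = 1.5 × 253 = 379.5 kmol/h; O₂ fed = 379.5 × 2.139 = 811.8 kmol/h.
N₂ fed = 811.8 × 79/21 = 3054 kmol/h.
Fuel reacted = 0.722 × 253 → ξ = 182.7 kmol/h.
Outlet (n = n₀ + ν ξ):
  CH₃OH: 253 − 1(182.7) = 70.33
  O₂: 811.8 − 1.5(182.7) = 537.8
  N₂: 3054 (inert)
  CO₂: 0 + 1(182.7) = 182.7
  H₂O: 0 + 2(182.7) = 365.3

3050 kmol/h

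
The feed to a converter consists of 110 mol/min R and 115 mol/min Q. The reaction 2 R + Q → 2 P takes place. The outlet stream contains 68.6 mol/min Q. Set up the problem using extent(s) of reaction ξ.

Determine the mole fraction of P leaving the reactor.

0.52

For Q: n = n₀ − 1ξ → 68.6 = 115 − 1ξ, giving ξ = 46.4 mol/min.
Outlet amounts (n = n₀ + ν ξ):
  R: 110 − 2(46.4) = 17.2
  Q: 115 − 1(46.4) = 68.6
  P: 0 + 2(46.4) = 92.8
Total out = 178.6 mol/min; y_P = 92.8 / 178.6 = 0.5196.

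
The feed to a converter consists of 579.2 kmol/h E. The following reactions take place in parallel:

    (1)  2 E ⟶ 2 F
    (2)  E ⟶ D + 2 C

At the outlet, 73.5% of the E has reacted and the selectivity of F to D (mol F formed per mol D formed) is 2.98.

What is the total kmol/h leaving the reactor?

Conversion of E: E consumed = 0.735 × 579.2 = 425.7 kmol/h = 2ξ₁ + 1ξ₂.
Selectivity: 2ξ₁ / (1ξ₂) = 2.98 → ξ₁ = 1.49 ξ₂.
Substitute: (2·1.49 + 1) ξ₂ = 425.7 → ξ₂ = 107 kmol/h, ξ₁ = 159.4 kmol/h.
Outlet amounts (n = n₀ + Σ ν·ξ):
  E: 579.2 − 2(159.4) − 1(107) = 153.5
  F: 0 + 2(159.4) = 318.7
  D: 0 + 1(107) = 107
  C: 0 + 2(107) = 213.9
Total out = 153.5 + 318.7 + 107 + 213.9 = 793.1 kmol/h.

793 kmol/h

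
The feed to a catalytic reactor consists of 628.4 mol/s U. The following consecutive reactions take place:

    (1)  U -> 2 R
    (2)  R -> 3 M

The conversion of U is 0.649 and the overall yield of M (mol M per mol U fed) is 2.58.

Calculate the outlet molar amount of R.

275 mol/s

Conversion of U: U consumed = 1ξ₁ = 0.649 × 628.4 → ξ₁ = 407.8 mol/s.
Yield of M: 3ξ₂ / 628.4 = 2.58 → ξ₂ = 540.4 mol/s.
Outlet amounts (n = n₀ + Σ ν·ξ):
  U: 628.4 − 1(407.8) = 220.6
  R: 0 + 2(407.8) − 1(540.4) = 275.2
  M: 0 + 3(540.4) = 1621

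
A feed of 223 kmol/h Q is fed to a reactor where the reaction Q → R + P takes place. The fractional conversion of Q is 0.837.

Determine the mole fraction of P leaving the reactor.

Q reacted = 0.837 × 223 = 186.7 kmol/h; ν_Q = −1, so ξ = 186.7/1 = 186.7 kmol/h.
Outlet amounts (n = n₀ + ν ξ):
  Q: 223 − 1(186.7) = 36.35
  R: 0 + 1(186.7) = 186.7
  P: 0 + 1(186.7) = 186.7
Total out = 409.7 kmol/h; y_P = 186.7 / 409.7 = 0.4556.

0.456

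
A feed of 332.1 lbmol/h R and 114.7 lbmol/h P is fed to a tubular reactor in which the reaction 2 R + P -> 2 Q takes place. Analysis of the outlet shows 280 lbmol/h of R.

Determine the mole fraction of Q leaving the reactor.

For R: n = n₀ − 2ξ → 280 = 332.1 − 2ξ, giving ξ = 26.05 lbmol/h.
Outlet amounts (n = n₀ + ν ξ):
  R: 332.1 − 2(26.05) = 280
  P: 114.7 − 1(26.05) = 88.65
  Q: 0 + 2(26.05) = 52.1
Total out = 420.8 lbmol/h; y_Q = 52.1 / 420.8 = 0.1238.

0.124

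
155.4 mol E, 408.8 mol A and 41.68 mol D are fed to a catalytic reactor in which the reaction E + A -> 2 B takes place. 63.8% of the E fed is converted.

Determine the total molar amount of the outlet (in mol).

E reacted = 0.638 × 155.4 = 99.15 mol; ν_E = −1, so ξ = 99.15/1 = 99.15 mol.
Outlet amounts (n = n₀ + ν ξ):
  E: 155.4 − 1(99.15) = 56.25
  A: 408.8 − 1(99.15) = 309.7
  B: 0 + 2(99.15) = 198.3
  D: 41.68 (inert)
Total out = 56.25 + 309.7 + 198.3 + 41.68 = 605.9 mol.

606 mol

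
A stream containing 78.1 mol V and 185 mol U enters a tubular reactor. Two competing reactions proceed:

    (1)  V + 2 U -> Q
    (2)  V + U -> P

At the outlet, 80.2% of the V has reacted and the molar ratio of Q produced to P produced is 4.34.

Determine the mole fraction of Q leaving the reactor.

0.34

Conversion of V: V consumed = 0.802 × 78.1 = 62.64 mol = 1ξ₁ + 1ξ₂.
Selectivity: 1ξ₁ / (1ξ₂) = 4.34 → ξ₁ = 4.34 ξ₂.
Substitute: (1·4.34 + 1) ξ₂ = 62.64 → ξ₂ = 11.73 mol, ξ₁ = 50.91 mol.
Outlet amounts (n = n₀ + Σ ν·ξ):
  V: 78.1 − 1(50.91) − 1(11.73) = 15.46
  U: 185 − 2(50.91) − 1(11.73) = 71.46
  Q: 0 + 1(50.91) = 50.91
  P: 0 + 1(11.73) = 11.73
Total out = 149.6 mol; y_Q = 50.91 / 149.6 = 0.3404.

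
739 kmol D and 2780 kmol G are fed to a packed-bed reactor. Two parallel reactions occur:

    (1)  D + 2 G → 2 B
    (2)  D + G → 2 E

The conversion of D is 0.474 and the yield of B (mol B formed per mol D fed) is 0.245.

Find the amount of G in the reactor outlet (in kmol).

Yield of B: 2ξ₁ / 739 = 0.245 → ξ₁ = 90.53 kmol.
Conversion of D: 1ξ₁ + 1ξ₂ = 0.474 × 739 = 350.3 → ξ₂ = 259.8 kmol.
Outlet amounts (n = n₀ + Σ ν·ξ):
  D: 739 − 1(90.53) − 1(259.8) = 388.7
  G: 2780 − 2(90.53) − 1(259.8) = 2339
  B: 0 + 2(90.53) = 181.1
  E: 0 + 2(259.8) = 519.5

2340 kmol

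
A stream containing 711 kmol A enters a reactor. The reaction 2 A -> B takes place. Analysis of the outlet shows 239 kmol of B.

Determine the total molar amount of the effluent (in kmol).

For B: n = n₀ + 1ξ → 239 = 0 + 1ξ, giving ξ = 239 kmol.
Outlet amounts (n = n₀ + ν ξ):
  A: 711 − 2(239) = 233
  B: 0 + 1(239) = 239
Total out = 233 + 239 = 472 kmol.

472 kmol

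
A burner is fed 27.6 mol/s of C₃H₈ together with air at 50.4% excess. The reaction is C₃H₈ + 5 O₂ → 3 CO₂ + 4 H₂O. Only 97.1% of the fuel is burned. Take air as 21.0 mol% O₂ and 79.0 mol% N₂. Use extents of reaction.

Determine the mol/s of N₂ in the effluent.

781 mol/s

Stoichiometric O₂ = 5 × 27.6 = 138 mol/s; O₂ fed = 138 × 1.504 = 207.6 mol/s.
N₂ fed = 207.6 × 79/21 = 780.8 mol/s.
Fuel reacted = 0.971 × 27.6 → ξ = 26.8 mol/s.
Outlet (n = n₀ + ν ξ):
  C₃H₈: 27.6 − 1(26.8) = 0.8004
  O₂: 207.6 − 5(26.8) = 73.55
  N₂: 780.8 (inert)
  CO₂: 0 + 3(26.8) = 80.4
  H₂O: 0 + 4(26.8) = 107.2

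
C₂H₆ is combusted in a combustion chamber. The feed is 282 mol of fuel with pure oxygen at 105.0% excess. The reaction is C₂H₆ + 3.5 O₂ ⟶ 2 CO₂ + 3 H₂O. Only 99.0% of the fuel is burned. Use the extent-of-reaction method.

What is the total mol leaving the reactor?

Stoichiometric O₂ = 3.5 × 282 = 987 mol; O₂ fed = 987 × 2.050 = 2023 mol.
Fuel reacted = 0.99 × 282 → ξ = 279.2 mol.
Outlet (n = n₀ + ν ξ):
  C₂H₆: 282 − 1(279.2) = 2.82
  O₂: 2023 − 3.5(279.2) = 1046
  CO₂: 0 + 2(279.2) = 558.4
  H₂O: 0 + 3(279.2) = 837.5
Total out = 2.82 + 1046 + 558.4 + 837.5 = 2445 mol.

2440 mol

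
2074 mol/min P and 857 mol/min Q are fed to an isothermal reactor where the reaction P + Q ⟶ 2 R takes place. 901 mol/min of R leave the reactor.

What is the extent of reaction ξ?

For R: n = n₀ + 2ξ → 901 = 0 + 2ξ, giving ξ = 450.5 mol/min.
Outlet amounts (n = n₀ + ν ξ):
  P: 2074 − 1(450.5) = 1624
  Q: 857 − 1(450.5) = 406.5
  R: 0 + 2(450.5) = 901

ξ = 450 mol/min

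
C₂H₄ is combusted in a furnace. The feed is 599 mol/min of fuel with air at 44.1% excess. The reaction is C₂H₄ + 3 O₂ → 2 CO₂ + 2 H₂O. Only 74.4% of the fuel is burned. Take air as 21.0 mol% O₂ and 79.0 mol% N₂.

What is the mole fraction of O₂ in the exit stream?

0.0969

Stoichiometric O₂ = 3 × 599 = 1797 mol/min; O₂ fed = 1797 × 1.441 = 2589 mol/min.
N₂ fed = 2589 × 79/21 = 9741 mol/min.
Fuel reacted = 0.744 × 599 → ξ = 445.7 mol/min.
Outlet (n = n₀ + ν ξ):
  C₂H₄: 599 − 1(445.7) = 153.3
  O₂: 2589 − 3(445.7) = 1253
  N₂: 9741 (inert)
  CO₂: 0 + 2(445.7) = 891.3
  H₂O: 0 + 2(445.7) = 891.3
Total out = 12930 mol/min; y_O₂ = 1253 / 12930 = 0.09687.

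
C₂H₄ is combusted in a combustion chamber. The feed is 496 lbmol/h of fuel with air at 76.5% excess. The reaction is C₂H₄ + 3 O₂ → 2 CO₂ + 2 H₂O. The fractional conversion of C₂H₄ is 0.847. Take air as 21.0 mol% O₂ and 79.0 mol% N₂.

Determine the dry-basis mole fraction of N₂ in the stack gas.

Stoichiometric O₂ = 3 × 496 = 1488 lbmol/h; O₂ fed = 1488 × 1.765 = 2626 lbmol/h.
N₂ fed = 2626 × 79/21 = 9880 lbmol/h.
Fuel reacted = 0.847 × 496 → ξ = 420.1 lbmol/h.
Outlet (n = n₀ + ν ξ):
  C₂H₄: 496 − 1(420.1) = 75.89
  O₂: 2626 − 3(420.1) = 1366
  N₂: 9880 (inert)
  CO₂: 0 + 2(420.1) = 840.2
  H₂O: 0 + 2(420.1) = 840.2
Dry total = 12160 lbmol/h; y_N₂ (dry) = 9880 / 12160 = 0.8124.

0.812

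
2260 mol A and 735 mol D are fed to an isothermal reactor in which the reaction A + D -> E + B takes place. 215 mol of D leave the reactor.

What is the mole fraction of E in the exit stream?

For D: n = n₀ − 1ξ → 215 = 735 − 1ξ, giving ξ = 520 mol.
Outlet amounts (n = n₀ + ν ξ):
  A: 2260 − 1(520) = 1740
  D: 735 − 1(520) = 215
  E: 0 + 1(520) = 520
  B: 0 + 1(520) = 520
Total out = 2995 mol; y_E = 520 / 2995 = 0.1736.

0.174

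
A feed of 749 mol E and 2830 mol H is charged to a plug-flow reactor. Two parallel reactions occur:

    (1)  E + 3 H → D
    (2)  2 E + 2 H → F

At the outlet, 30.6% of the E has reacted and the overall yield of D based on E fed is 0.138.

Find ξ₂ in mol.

ξ₂ = 62.9 mol

Yield of D: 1ξ₁ / 749 = 0.138 → ξ₁ = 103.4 mol.
Conversion of E: 1ξ₁ + 2ξ₂ = 0.306 × 749 = 229.2 → ξ₂ = 62.92 mol.
Outlet amounts (n = n₀ + Σ ν·ξ):
  E: 749 − 1(103.4) − 2(62.92) = 519.8
  H: 2830 − 3(103.4) − 2(62.92) = 2394
  D: 0 + 1(103.4) = 103.4
  F: 0 + 1(62.92) = 62.92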